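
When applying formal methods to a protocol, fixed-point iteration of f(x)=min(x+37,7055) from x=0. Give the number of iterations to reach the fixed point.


Step 1: x=0, cap=7055, increment=37
Step 2: x grows by 37 each step until capped at 7055; fixed point is x=7055
Step 3: iterations = ceil(7055/37) = 191

191


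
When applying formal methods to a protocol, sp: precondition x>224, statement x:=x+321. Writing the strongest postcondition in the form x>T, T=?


Formula: sp(P, x:=E) = exists old_x. (x = E[old_x/x]) AND P[old_x/x] (old_x is the value of x before the assignment; eliminate old_x by solving x = E[old_x/x] for old_x)
Step 1: Precondition P: x>224, i.e. old_x > 224
Step 2: Assignment gives x = old_x + 321, so old_x = x - 321
Step 3: Substitute into P: x - 321 > 224
Step 4: Simplify: x > 224+321 = 545

545


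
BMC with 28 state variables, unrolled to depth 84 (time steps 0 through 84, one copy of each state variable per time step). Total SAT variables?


BMC unrolls to depth k, creating one copy of each state var for steps 0..k.
Step count = 84 + 1 = 85 (steps 0 through 84)
Vars per step = 28
Total = 28 * 85 = 2380

2380


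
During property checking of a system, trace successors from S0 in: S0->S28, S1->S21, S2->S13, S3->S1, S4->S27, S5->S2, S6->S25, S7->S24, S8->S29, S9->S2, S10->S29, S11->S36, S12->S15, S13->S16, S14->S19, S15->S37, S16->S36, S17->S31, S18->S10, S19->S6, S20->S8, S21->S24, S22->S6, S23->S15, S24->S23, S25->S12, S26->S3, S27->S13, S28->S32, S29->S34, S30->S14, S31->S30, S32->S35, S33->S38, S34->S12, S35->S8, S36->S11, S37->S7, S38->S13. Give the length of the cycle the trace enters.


Trace from S0 until a state repeats:
  S0 -> S28 -> S32 -> S35 -> S8 -> S29 -> S34 -> S12 -> S15 -> S37 -> S7 -> S24 -> S23 -> S15
S15 first seen at step 8, revisited at step 13.
Cycle length = 13 - 8 = 5

5


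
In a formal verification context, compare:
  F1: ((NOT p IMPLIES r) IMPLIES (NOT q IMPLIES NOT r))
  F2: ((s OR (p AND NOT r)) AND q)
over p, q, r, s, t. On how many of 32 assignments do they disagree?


F1 = ((NOT p IMPLIES r) IMPLIES (NOT q IMPLIES NOT r))
F2 = ((s OR (p AND NOT r)) AND q)
Evaluate both on each of 32 rows (bits = p,q,r,s,t):
  row 0 [00000]: F1=1 F2=0 (differ) -> 1
  row 1 [00001]: F1=1 F2=0 (differ) -> 1
  row 2 [00010]: F1=1 F2=0 (differ) -> 1
  row 3 [00011]: F1=1 F2=0 (differ) -> 1
  row 4 [00100]: F1=0 F2=0 -> 0
  row 5 [00101]: F1=0 F2=0 -> 0
  row 6 [00110]: F1=0 F2=0 -> 0
  row 7 [00111]: F1=0 F2=0 -> 0
  row 8 [01000]: F1=1 F2=0 (differ) -> 1
  row 9 [01001]: F1=1 F2=0 (differ) -> 1
  row 10 [01010]: F1=1 F2=1 -> 0
  row 11 [01011]: F1=1 F2=1 -> 0
  row 12 [01100]: F1=1 F2=0 (differ) -> 1
  row 13 [01101]: F1=1 F2=0 (differ) -> 1
  row 14 [01110]: F1=1 F2=1 -> 0
  row 15 [01111]: F1=1 F2=1 -> 0
  row 16 [10000]: F1=1 F2=0 (differ) -> 1
  row 17 [10001]: F1=1 F2=0 (differ) -> 1
  row 18 [10010]: F1=1 F2=0 (differ) -> 1
  row 19 [10011]: F1=1 F2=0 (differ) -> 1
  row 20 [10100]: F1=0 F2=0 -> 0
  row 21 [10101]: F1=0 F2=0 -> 0
  row 22 [10110]: F1=0 F2=0 -> 0
  row 23 [10111]: F1=0 F2=0 -> 0
  row 24 [11000]: F1=1 F2=1 -> 0
  row 25 [11001]: F1=1 F2=1 -> 0
  row 26 [11010]: F1=1 F2=1 -> 0
  row 27 [11011]: F1=1 F2=1 -> 0
  row 28 [11100]: F1=1 F2=0 (differ) -> 1
  row 29 [11101]: F1=1 F2=0 (differ) -> 1
  row 30 [11110]: F1=1 F2=1 -> 0
  row 31 [11111]: F1=1 F2=1 -> 0
Full result column, 8 rows per line (p,q fixed per line; r,s,t runs 000..111 left to right):
  rows 0-7 [p,q=00]: 11110000  (ones: 4)
  rows 8-15 [p,q=01]: 11001100  (ones: 4)
  rows 16-23 [p,q=10]: 11110000  (ones: 4)
  rows 24-31 [p,q=11]: 00001100  (ones: 2)
Disagreements = 4+4+4+2 = 14

14


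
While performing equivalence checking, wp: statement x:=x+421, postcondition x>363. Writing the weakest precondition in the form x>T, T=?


Formula: wp(x:=E, P) = P[E/x] (substitute E for x in postcondition)
Step 1: Postcondition: x>363
Step 2: Substitute x+421 for x: x+421>363
Step 3: Solve for x: x > 363-421 = -58

-58


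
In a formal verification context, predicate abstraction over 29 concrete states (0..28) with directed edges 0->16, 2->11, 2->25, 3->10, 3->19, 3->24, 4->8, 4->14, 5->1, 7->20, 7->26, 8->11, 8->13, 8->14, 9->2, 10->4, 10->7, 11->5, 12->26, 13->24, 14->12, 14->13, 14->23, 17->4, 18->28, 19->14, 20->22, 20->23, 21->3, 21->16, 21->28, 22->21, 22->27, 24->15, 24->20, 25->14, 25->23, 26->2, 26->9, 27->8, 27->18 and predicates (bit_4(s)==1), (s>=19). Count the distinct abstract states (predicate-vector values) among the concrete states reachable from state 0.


BFS from 0:
Concrete reachable: {0, 16}
Abstract via predicates (bit_4(s)==1), (s>=19):
  (0,0) <- {0}
  (1,0) <- {16}
Distinct abstract states = 2

2


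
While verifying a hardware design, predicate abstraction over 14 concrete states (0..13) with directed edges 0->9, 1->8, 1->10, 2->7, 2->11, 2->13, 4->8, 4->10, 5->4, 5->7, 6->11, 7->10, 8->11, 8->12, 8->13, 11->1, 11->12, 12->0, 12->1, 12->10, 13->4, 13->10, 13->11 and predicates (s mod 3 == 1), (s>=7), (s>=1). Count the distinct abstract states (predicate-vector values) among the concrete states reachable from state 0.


BFS from 0:
Concrete reachable: {0, 9}
Abstract via predicates (s mod 3 == 1), (s>=7), (s>=1):
  (0,0,0) <- {0}
  (0,1,1) <- {9}
Distinct abstract states = 2

2


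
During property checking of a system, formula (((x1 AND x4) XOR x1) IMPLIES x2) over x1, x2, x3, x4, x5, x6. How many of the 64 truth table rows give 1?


Formula: (((x1 AND x4) XOR x1) IMPLIES x2) over 6 vars (64 rows)
Evaluate each row (x1, x2, x3, x4, x5, x6 as bits, MSB first):
  row 0 [000000]: (((0 AND 0) XOR 0) IMPLIES 0) -> 1
  row 1 [000001]: (((0 AND 0) XOR 0) IMPLIES 0) -> 1
  row 2 [000010]: (((0 AND 0) XOR 0) IMPLIES 0) -> 1
  row 3 [000011]: (((0 AND 0) XOR 0) IMPLIES 0) -> 1
  row 4 [000100]: (((0 AND 1) XOR 0) IMPLIES 0) -> 1
  (every remaining row is evaluated the same way; all 64 results are listed next)
Full result column, 8 rows per line (x1,x2,x3 fixed per line; x4,x5,x6 runs 000..111 left to right):
  rows 0-7 [x1,x2,x3=000]: 11111111  (ones: 8)
  rows 8-15 [x1,x2,x3=001]: 11111111  (ones: 8)
  rows 16-23 [x1,x2,x3=010]: 11111111  (ones: 8)
  rows 24-31 [x1,x2,x3=011]: 11111111  (ones: 8)
  rows 32-39 [x1,x2,x3=100]: 00001111  (ones: 4)
  rows 40-47 [x1,x2,x3=101]: 00001111  (ones: 4)
  rows 48-55 [x1,x2,x3=110]: 11111111  (ones: 8)
  rows 56-63 [x1,x2,x3=111]: 11111111  (ones: 8)
Count of 1-rows = 8+8+8+8+4+4+8+8 = 56

56


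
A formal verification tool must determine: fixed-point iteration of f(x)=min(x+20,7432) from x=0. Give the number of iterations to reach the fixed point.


Step 1: x=0, cap=7432, increment=20
Step 2: x grows by 20 each step until capped at 7432; fixed point is x=7432
Step 3: iterations = ceil(7432/20) = 372

372


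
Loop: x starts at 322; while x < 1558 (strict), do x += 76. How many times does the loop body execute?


Step 1: x goes from 322 toward 1558 by 76; the body runs while x<1558, so iterations = ceil((bound-start)/step)
Step 2: Distance=1236
Step 3: ceil(1236/76)=17

17


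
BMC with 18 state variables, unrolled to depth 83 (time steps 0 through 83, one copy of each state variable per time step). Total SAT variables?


BMC unrolls to depth k, creating one copy of each state var for steps 0..k.
Step count = 83 + 1 = 84 (steps 0 through 83)
Vars per step = 18
Total = 18 * 84 = 1512

1512


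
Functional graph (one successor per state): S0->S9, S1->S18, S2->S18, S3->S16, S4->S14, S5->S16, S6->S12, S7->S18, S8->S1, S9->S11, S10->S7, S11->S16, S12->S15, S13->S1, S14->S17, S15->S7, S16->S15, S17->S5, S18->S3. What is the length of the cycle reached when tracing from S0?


Trace from S0 until a state repeats:
  S0 -> S9 -> S11 -> S16 -> S15 -> S7 -> S18 -> S3 -> S16
S16 first seen at step 3, revisited at step 8.
Cycle length = 8 - 3 = 5

5


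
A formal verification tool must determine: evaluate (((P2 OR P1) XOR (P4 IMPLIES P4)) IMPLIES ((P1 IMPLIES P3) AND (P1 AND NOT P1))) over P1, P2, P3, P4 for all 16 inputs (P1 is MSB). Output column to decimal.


Formula: (((P2 OR P1) XOR (P4 IMPLIES P4)) IMPLIES ((P1 IMPLIES P3) AND (P1 AND NOT P1))) over P1, P2, P3, P4 (16 rows)
Evaluate each row (bits = P1,P2,P3,P4, MSB first):
  row 0 [0000]: (((0 OR 0) XOR (0 IMPLIES 0)) IMPLIES ((0 IMPLIES 0) AND (0 AND NOT 0))) -> 0
  row 1 [0001]: (((0 OR 0) XOR (1 IMPLIES 1)) IMPLIES ((0 IMPLIES 0) AND (0 AND NOT 0))) -> 0
  row 2 [0010]: (((0 OR 0) XOR (0 IMPLIES 0)) IMPLIES ((0 IMPLIES 1) AND (0 AND NOT 0))) -> 0
  row 3 [0011]: (((0 OR 0) XOR (1 IMPLIES 1)) IMPLIES ((0 IMPLIES 1) AND (0 AND NOT 0))) -> 0
  row 4 [0100]: (((1 OR 0) XOR (0 IMPLIES 0)) IMPLIES ((0 IMPLIES 0) AND (0 AND NOT 0))) -> 1
  row 5 [0101]: (((1 OR 0) XOR (1 IMPLIES 1)) IMPLIES ((0 IMPLIES 0) AND (0 AND NOT 0))) -> 1
  row 6 [0110]: (((1 OR 0) XOR (0 IMPLIES 0)) IMPLIES ((0 IMPLIES 1) AND (0 AND NOT 0))) -> 1
  row 7 [0111]: (((1 OR 0) XOR (1 IMPLIES 1)) IMPLIES ((0 IMPLIES 1) AND (0 AND NOT 0))) -> 1
  row 8 [1000]: (((0 OR 1) XOR (0 IMPLIES 0)) IMPLIES ((1 IMPLIES 0) AND (1 AND NOT 1))) -> 1
  row 9 [1001]: (((0 OR 1) XOR (1 IMPLIES 1)) IMPLIES ((1 IMPLIES 0) AND (1 AND NOT 1))) -> 1
  row 10 [1010]: (((0 OR 1) XOR (0 IMPLIES 0)) IMPLIES ((1 IMPLIES 1) AND (1 AND NOT 1))) -> 1
  row 11 [1011]: (((0 OR 1) XOR (1 IMPLIES 1)) IMPLIES ((1 IMPLIES 1) AND (1 AND NOT 1))) -> 1
  row 12 [1100]: (((1 OR 1) XOR (0 IMPLIES 0)) IMPLIES ((1 IMPLIES 0) AND (1 AND NOT 1))) -> 1
  row 13 [1101]: (((1 OR 1) XOR (1 IMPLIES 1)) IMPLIES ((1 IMPLIES 0) AND (1 AND NOT 1))) -> 1
  row 14 [1110]: (((1 OR 1) XOR (0 IMPLIES 0)) IMPLIES ((1 IMPLIES 1) AND (1 AND NOT 1))) -> 1
  row 15 [1111]: (((1 OR 1) XOR (1 IMPLIES 1)) IMPLIES ((1 IMPLIES 1) AND (1 AND NOT 1))) -> 1
Full result column, 4 rows per line (P1,P2 fixed per line; P3,P4 runs 00..11 left to right):
  rows 0-3 [P1,P2=00]: 0000  = hex 0
  rows 4-7 [P1,P2=01]: 1111  = hex F
  rows 8-11 [P1,P2=10]: 1111  = hex F
  rows 12-15 [P1,P2=11]: 1111  = hex F
Output column (row 0 .. row 15) = 0000111111111111
Output column grouped in 4s = 0000 1111 1111 1111 = 0x0FFF
Convert to decimal digit by digit (value = value*16 + digit):
  0 -> 0
  0*16 + 15 (F) = 15
  15*16 + 15 (F) = 255
  255*16 + 15 (F) = 4095
Decimal = 4095

4095


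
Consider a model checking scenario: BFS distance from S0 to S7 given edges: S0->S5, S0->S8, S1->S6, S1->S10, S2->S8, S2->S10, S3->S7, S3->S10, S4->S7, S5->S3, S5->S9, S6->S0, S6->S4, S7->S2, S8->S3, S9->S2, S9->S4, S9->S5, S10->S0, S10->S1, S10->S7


BFS layer-by-layer from S0:
  dist 0: {S0}
  dist 1: {S5, S8}
  dist 2: {S3, S9}
  dist 3: {S2, S4, S7, S10}
  -> S7 reached at distance 3
Shortest path length = 3

3


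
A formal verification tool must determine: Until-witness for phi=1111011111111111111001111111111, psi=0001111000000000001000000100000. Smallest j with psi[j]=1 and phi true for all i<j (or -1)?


(phi U psi) at 0: need smallest j with psi[j]=1 and phi[i]=1 for all i in [0,j).
Scan from step 0:
  step 0: phi=1, psi=0 -> continue
  step 1: phi=1, psi=0 -> continue
  step 2: phi=1, psi=0 -> continue
  step 3: psi=1 and phi held for [0,3) -> witness found
Witness step = 3

3


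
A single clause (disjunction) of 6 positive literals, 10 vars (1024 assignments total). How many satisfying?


Step 1: Total=2^10=1024
Step 2: Unsat when all 6 false: 2^4=16
Step 3: Sat=1024-16=1008

1008


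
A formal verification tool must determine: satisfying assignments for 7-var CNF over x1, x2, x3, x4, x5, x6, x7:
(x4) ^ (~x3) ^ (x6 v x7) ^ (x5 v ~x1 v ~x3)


CNF with 4 clauses over 7 vars (128 assignments).
An assignment satisfies CNF iff every clause has >=1 true literal.
Check each row (bits = x1,x2,x3,x4,x5,x6,x7; clause T/F shown):
  row 0 [0000000]: clauses=FTFT -> 0
  row 1 [0000001]: clauses=FTTT -> 0
  row 2 [0000010]: clauses=FTTT -> 0
  row 3 [0000011]: clauses=FTTT -> 0
  row 4 [0000100]: clauses=FTFT -> 0
  (every remaining row is evaluated the same way; all 128 results are listed next)
Full result column, 8 rows per line (x1,x2,x3,x4 fixed per line; x5,x6,x7 runs 000..111 left to right):
  rows 0-7 [x1,x2,x3,x4=0000]: 00000000  (ones: 0)
  rows 8-15 [x1,x2,x3,x4=0001]: 01110111  (ones: 6)
  rows 16-23 [x1,x2,x3,x4=0010]: 00000000  (ones: 0)
  rows 24-31 [x1,x2,x3,x4=0011]: 00000000  (ones: 0)
  rows 32-39 [x1,x2,x3,x4=0100]: 00000000  (ones: 0)
  rows 40-47 [x1,x2,x3,x4=0101]: 01110111  (ones: 6)
  rows 48-55 [x1,x2,x3,x4=0110]: 00000000  (ones: 0)
  rows 56-63 [x1,x2,x3,x4=0111]: 00000000  (ones: 0)
  rows 64-71 [x1,x2,x3,x4=1000]: 00000000  (ones: 0)
  rows 72-79 [x1,x2,x3,x4=1001]: 01110111  (ones: 6)
  rows 80-87 [x1,x2,x3,x4=1010]: 00000000  (ones: 0)
  rows 88-95 [x1,x2,x3,x4=1011]: 00000000  (ones: 0)
  rows 96-103 [x1,x2,x3,x4=1100]: 00000000  (ones: 0)
  rows 104-111 [x1,x2,x3,x4=1101]: 01110111  (ones: 6)
  rows 112-119 [x1,x2,x3,x4=1110]: 00000000  (ones: 0)
  rows 120-127 [x1,x2,x3,x4=1111]: 00000000  (ones: 0)
Satisfying assignments = 0+6+0+0+0+6+0+0+0+6+0+0+0+6+0+0 = 24

24


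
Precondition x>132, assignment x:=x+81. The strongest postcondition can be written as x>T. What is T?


Formula: sp(P, x:=E) = exists old_x. (x = E[old_x/x]) AND P[old_x/x] (old_x is the value of x before the assignment; eliminate old_x by solving x = E[old_x/x] for old_x)
Step 1: Precondition P: x>132, i.e. old_x > 132
Step 2: Assignment gives x = old_x + 81, so old_x = x - 81
Step 3: Substitute into P: x - 81 > 132
Step 4: Simplify: x > 132+81 = 213

213


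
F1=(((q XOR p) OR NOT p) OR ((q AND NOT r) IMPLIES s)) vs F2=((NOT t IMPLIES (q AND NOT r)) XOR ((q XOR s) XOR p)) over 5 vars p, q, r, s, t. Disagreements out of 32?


F1 = (((q XOR p) OR NOT p) OR ((q AND NOT r) IMPLIES s))
F2 = ((NOT t IMPLIES (q AND NOT r)) XOR ((q XOR s) XOR p))
Evaluate both on each of 32 rows (bits = p,q,r,s,t):
  row 0 [00000]: F1=1 F2=0 (differ) -> 1
  row 1 [00001]: F1=1 F2=1 -> 0
  row 2 [00010]: F1=1 F2=1 -> 0
  row 3 [00011]: F1=1 F2=0 (differ) -> 1
  row 4 [00100]: F1=1 F2=0 (differ) -> 1
  row 5 [00101]: F1=1 F2=1 -> 0
  row 6 [00110]: F1=1 F2=1 -> 0
  row 7 [00111]: F1=1 F2=0 (differ) -> 1
  row 8 [01000]: F1=1 F2=0 (differ) -> 1
  row 9 [01001]: F1=1 F2=0 (differ) -> 1
  row 10 [01010]: F1=1 F2=1 -> 0
  row 11 [01011]: F1=1 F2=1 -> 0
  row 12 [01100]: F1=1 F2=1 -> 0
  row 13 [01101]: F1=1 F2=0 (differ) -> 1
  row 14 [01110]: F1=1 F2=0 (differ) -> 1
  row 15 [01111]: F1=1 F2=1 -> 0
  row 16 [10000]: F1=1 F2=1 -> 0
  row 17 [10001]: F1=1 F2=0 (differ) -> 1
  row 18 [10010]: F1=1 F2=0 (differ) -> 1
  row 19 [10011]: F1=1 F2=1 -> 0
  row 20 [10100]: F1=1 F2=1 -> 0
  row 21 [10101]: F1=1 F2=0 (differ) -> 1
  row 22 [10110]: F1=1 F2=0 (differ) -> 1
  row 23 [10111]: F1=1 F2=1 -> 0
  row 24 [11000]: F1=0 F2=1 (differ) -> 1
  row 25 [11001]: F1=0 F2=1 (differ) -> 1
  row 26 [11010]: F1=1 F2=0 (differ) -> 1
  row 27 [11011]: F1=1 F2=0 (differ) -> 1
  row 28 [11100]: F1=1 F2=0 (differ) -> 1
  row 29 [11101]: F1=1 F2=1 -> 0
  row 30 [11110]: F1=1 F2=1 -> 0
  row 31 [11111]: F1=1 F2=0 (differ) -> 1
Full result column, 8 rows per line (p,q fixed per line; r,s,t runs 000..111 left to right):
  rows 0-7 [p,q=00]: 10011001  (ones: 4)
  rows 8-15 [p,q=01]: 11000110  (ones: 4)
  rows 16-23 [p,q=10]: 01100110  (ones: 4)
  rows 24-31 [p,q=11]: 11111001  (ones: 6)
Disagreements = 4+4+4+6 = 18

18


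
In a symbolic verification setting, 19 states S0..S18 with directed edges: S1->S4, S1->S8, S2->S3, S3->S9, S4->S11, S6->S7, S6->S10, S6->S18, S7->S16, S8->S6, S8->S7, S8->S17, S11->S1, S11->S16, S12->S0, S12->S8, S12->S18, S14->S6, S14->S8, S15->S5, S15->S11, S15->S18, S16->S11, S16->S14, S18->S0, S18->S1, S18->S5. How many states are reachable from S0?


BFS from S0:
  layer 0: {S0}
Reachable set: {S0}
Count = 1

1


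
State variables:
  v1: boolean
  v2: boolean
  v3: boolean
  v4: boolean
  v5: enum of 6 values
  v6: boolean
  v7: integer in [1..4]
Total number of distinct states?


State space = product of domain sizes of all variables.
Domain sizes:
  v1 (boolean): 2
  v2 (boolean): 2
  v3 (boolean): 2
  v4 (boolean): 2
  v5 (enum of 6 values): 6
  v6 (boolean): 2
  v7 (integer in [1..4]): 4
Product = 2 * 2 * 2 * 2 * 6 * 2 * 4 = 768

768


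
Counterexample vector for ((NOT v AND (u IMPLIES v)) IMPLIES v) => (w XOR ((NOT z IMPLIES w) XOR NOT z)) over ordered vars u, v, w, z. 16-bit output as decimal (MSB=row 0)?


F1 = ((NOT v AND (u IMPLIES v)) IMPLIES v)
F2 = (w XOR ((NOT z IMPLIES w) XOR NOT z))
Counterexample to F1=>F2 is where F1=1 and F2=0.
Evaluate each row (bits = u,v,w,z, MSB first):
  row 0 [0000]: F1=0 F2=1 -> F1&~F2 -> 0
  row 1 [0001]: F1=0 F2=1 -> F1&~F2 -> 0
  row 2 [0010]: F1=0 F2=1 -> F1&~F2 -> 0
  row 3 [0011]: F1=0 F2=0 -> F1&~F2 -> 0
  row 4 [0100]: F1=1 F2=1 -> F1&~F2 -> 0
  row 5 [0101]: F1=1 F2=1 -> F1&~F2 -> 0
  row 6 [0110]: F1=1 F2=1 -> F1&~F2 -> 0
  row 7 [0111]: F1=1 F2=0 -> F1&~F2 -> 1
  row 8 [1000]: F1=1 F2=1 -> F1&~F2 -> 0
  row 9 [1001]: F1=1 F2=1 -> F1&~F2 -> 0
  row 10 [1010]: F1=1 F2=1 -> F1&~F2 -> 0
  row 11 [1011]: F1=1 F2=0 -> F1&~F2 -> 1
  row 12 [1100]: F1=1 F2=1 -> F1&~F2 -> 0
  row 13 [1101]: F1=1 F2=1 -> F1&~F2 -> 0
  row 14 [1110]: F1=1 F2=1 -> F1&~F2 -> 0
  row 15 [1111]: F1=1 F2=0 -> F1&~F2 -> 1
Full result column, 4 rows per line (u,v fixed per line; w,z runs 00..11 left to right):
  rows 0-3 [u,v=00]: 0000  = hex 0
  rows 4-7 [u,v=01]: 0001  = hex 1
  rows 8-11 [u,v=10]: 0001  = hex 1
  rows 12-15 [u,v=11]: 0001  = hex 1
Counterexample vector (row 0 .. row 15) = 0000000100010001
Output column grouped in 4s = 0000 0001 0001 0001 = 0x0111
Convert to decimal digit by digit (value = value*16 + digit):
  0 -> 0
  0*16 + 1 = 1
  1*16 + 1 = 17
  17*16 + 1 = 273
Decimal = 273

273


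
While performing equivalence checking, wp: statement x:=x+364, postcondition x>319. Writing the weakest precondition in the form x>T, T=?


Formula: wp(x:=E, P) = P[E/x] (substitute E for x in postcondition)
Step 1: Postcondition: x>319
Step 2: Substitute x+364 for x: x+364>319
Step 3: Solve for x: x > 319-364 = -45

-45


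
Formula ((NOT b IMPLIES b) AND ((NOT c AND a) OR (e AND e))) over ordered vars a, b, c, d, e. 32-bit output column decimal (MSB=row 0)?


Formula: ((NOT b IMPLIES b) AND ((NOT c AND a) OR (e AND e))) over a, b, c, d, e (32 rows)
Evaluate each row (bits = a,b,c,d,e, MSB first):
  row 0 [00000]: ((NOT 0 IMPLIES 0) AND ((NOT 0 AND 0) OR (0 AND 0))) -> 0
  row 1 [00001]: ((NOT 0 IMPLIES 0) AND ((NOT 0 AND 0) OR (1 AND 1))) -> 0
  row 2 [00010]: ((NOT 0 IMPLIES 0) AND ((NOT 0 AND 0) OR (0 AND 0))) -> 0
  row 3 [00011]: ((NOT 0 IMPLIES 0) AND ((NOT 0 AND 0) OR (1 AND 1))) -> 0
  row 4 [00100]: ((NOT 0 IMPLIES 0) AND ((NOT 1 AND 0) OR (0 AND 0))) -> 0
  row 5 [00101]: ((NOT 0 IMPLIES 0) AND ((NOT 1 AND 0) OR (1 AND 1))) -> 0
  row 6 [00110]: ((NOT 0 IMPLIES 0) AND ((NOT 1 AND 0) OR (0 AND 0))) -> 0
  row 7 [00111]: ((NOT 0 IMPLIES 0) AND ((NOT 1 AND 0) OR (1 AND 1))) -> 0
  row 8 [01000]: ((NOT 1 IMPLIES 1) AND ((NOT 0 AND 0) OR (0 AND 0))) -> 0
  row 9 [01001]: ((NOT 1 IMPLIES 1) AND ((NOT 0 AND 0) OR (1 AND 1))) -> 1
  row 10 [01010]: ((NOT 1 IMPLIES 1) AND ((NOT 0 AND 0) OR (0 AND 0))) -> 0
  row 11 [01011]: ((NOT 1 IMPLIES 1) AND ((NOT 0 AND 0) OR (1 AND 1))) -> 1
  row 12 [01100]: ((NOT 1 IMPLIES 1) AND ((NOT 1 AND 0) OR (0 AND 0))) -> 0
  row 13 [01101]: ((NOT 1 IMPLIES 1) AND ((NOT 1 AND 0) OR (1 AND 1))) -> 1
  row 14 [01110]: ((NOT 1 IMPLIES 1) AND ((NOT 1 AND 0) OR (0 AND 0))) -> 0
  row 15 [01111]: ((NOT 1 IMPLIES 1) AND ((NOT 1 AND 0) OR (1 AND 1))) -> 1
  row 16 [10000]: ((NOT 0 IMPLIES 0) AND ((NOT 0 AND 1) OR (0 AND 0))) -> 0
  row 17 [10001]: ((NOT 0 IMPLIES 0) AND ((NOT 0 AND 1) OR (1 AND 1))) -> 0
  row 18 [10010]: ((NOT 0 IMPLIES 0) AND ((NOT 0 AND 1) OR (0 AND 0))) -> 0
  row 19 [10011]: ((NOT 0 IMPLIES 0) AND ((NOT 0 AND 1) OR (1 AND 1))) -> 0
  row 20 [10100]: ((NOT 0 IMPLIES 0) AND ((NOT 1 AND 1) OR (0 AND 0))) -> 0
  row 21 [10101]: ((NOT 0 IMPLIES 0) AND ((NOT 1 AND 1) OR (1 AND 1))) -> 0
  row 22 [10110]: ((NOT 0 IMPLIES 0) AND ((NOT 1 AND 1) OR (0 AND 0))) -> 0
  row 23 [10111]: ((NOT 0 IMPLIES 0) AND ((NOT 1 AND 1) OR (1 AND 1))) -> 0
  row 24 [11000]: ((NOT 1 IMPLIES 1) AND ((NOT 0 AND 1) OR (0 AND 0))) -> 1
  row 25 [11001]: ((NOT 1 IMPLIES 1) AND ((NOT 0 AND 1) OR (1 AND 1))) -> 1
  row 26 [11010]: ((NOT 1 IMPLIES 1) AND ((NOT 0 AND 1) OR (0 AND 0))) -> 1
  row 27 [11011]: ((NOT 1 IMPLIES 1) AND ((NOT 0 AND 1) OR (1 AND 1))) -> 1
  row 28 [11100]: ((NOT 1 IMPLIES 1) AND ((NOT 1 AND 1) OR (0 AND 0))) -> 0
  row 29 [11101]: ((NOT 1 IMPLIES 1) AND ((NOT 1 AND 1) OR (1 AND 1))) -> 1
  row 30 [11110]: ((NOT 1 IMPLIES 1) AND ((NOT 1 AND 1) OR (0 AND 0))) -> 0
  row 31 [11111]: ((NOT 1 IMPLIES 1) AND ((NOT 1 AND 1) OR (1 AND 1))) -> 1
Full result column, 4 rows per line (a,b,c fixed per line; d,e runs 00..11 left to right):
  rows 0-3 [a,b,c=000]: 0000  = hex 0
  rows 4-7 [a,b,c=001]: 0000  = hex 0
  rows 8-11 [a,b,c=010]: 0101  = hex 5
  rows 12-15 [a,b,c=011]: 0101  = hex 5
  rows 16-19 [a,b,c=100]: 0000  = hex 0
  rows 20-23 [a,b,c=101]: 0000  = hex 0
  rows 24-27 [a,b,c=110]: 1111  = hex F
  rows 28-31 [a,b,c=111]: 0101  = hex 5
Output column (row 0 .. row 31) = 00000000010101010000000011110101
Output column grouped in 4s = 0000 0000 0101 0101 0000 0000 1111 0101 = 0x005500F5
Convert to decimal digit by digit (value = value*16 + digit):
  0 -> 0
  0*16 + 0 = 0
  0*16 + 5 = 5
  5*16 + 5 = 85
  85*16 + 0 = 1360
  1360*16 + 0 = 21760
  21760*16 + 15 (F) = 348175
  348175*16 + 5 = 5570805
Decimal = 5570805

5570805


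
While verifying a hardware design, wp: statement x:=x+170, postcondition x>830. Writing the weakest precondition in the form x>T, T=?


Formula: wp(x:=E, P) = P[E/x] (substitute E for x in postcondition)
Step 1: Postcondition: x>830
Step 2: Substitute x+170 for x: x+170>830
Step 3: Solve for x: x > 830-170 = 660

660


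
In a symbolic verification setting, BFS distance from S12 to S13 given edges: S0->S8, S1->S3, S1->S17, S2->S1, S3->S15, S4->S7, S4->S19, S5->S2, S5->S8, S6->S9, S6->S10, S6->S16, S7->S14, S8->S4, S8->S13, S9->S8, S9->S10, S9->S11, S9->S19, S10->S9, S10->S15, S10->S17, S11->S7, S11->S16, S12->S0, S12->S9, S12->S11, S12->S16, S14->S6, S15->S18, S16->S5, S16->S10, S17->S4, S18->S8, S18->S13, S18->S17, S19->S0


BFS layer-by-layer from S12:
  dist 0: {S12}
  dist 1: {S0, S9, S11, S16}
  dist 2: {S5, S7, S8, S10, S19}
  dist 3: {S2, S4, S13, S14, S15, S17}
  -> S13 reached at distance 3
Shortest path length = 3

3


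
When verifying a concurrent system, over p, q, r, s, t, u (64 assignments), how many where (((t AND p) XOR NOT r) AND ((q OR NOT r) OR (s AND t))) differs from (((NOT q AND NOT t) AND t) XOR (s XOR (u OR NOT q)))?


F1 = (((t AND p) XOR NOT r) AND ((q OR NOT r) OR (s AND t)))
F2 = (((NOT q AND NOT t) AND t) XOR (s XOR (u OR NOT q)))
Evaluate both on each of 64 rows (bits = p,q,r,s,t,u):
  row 0 [000000]: F1=1 F2=1 -> 0
  row 1 [000001]: F1=1 F2=1 -> 0
  row 2 [000010]: F1=1 F2=1 -> 0
  row 3 [000011]: F1=1 F2=1 -> 0
  row 4 [000100]: F1=1 F2=0 (differ) -> 1
  (every remaining row is evaluated the same way; all 64 results are listed next)
Full result column, 8 rows per line (p,q,r fixed per line; s,t,u runs 000..111 left to right):
  rows 0-7 [p,q,r=000]: 00001111  (ones: 4)
  rows 8-15 [p,q,r=001]: 11110000  (ones: 4)
  rows 16-23 [p,q,r=010]: 10100101  (ones: 4)
  rows 24-31 [p,q,r=011]: 01011010  (ones: 4)
  rows 32-39 [p,q,r=100]: 00111100  (ones: 4)
  rows 40-47 [p,q,r=101]: 11110011  (ones: 6)
  rows 48-55 [p,q,r=110]: 10010110  (ones: 4)
  rows 56-63 [p,q,r=111]: 01101001  (ones: 4)
Disagreements = 4+4+4+4+4+6+4+4 = 34

34


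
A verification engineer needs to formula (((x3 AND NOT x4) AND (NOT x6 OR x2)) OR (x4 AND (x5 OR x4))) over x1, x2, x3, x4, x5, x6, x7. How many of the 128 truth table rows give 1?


Formula: (((x3 AND NOT x4) AND (NOT x6 OR x2)) OR (x4 AND (x5 OR x4))) over 7 vars (128 rows)
Evaluate each row (x1, x2, x3, x4, x5, x6, x7 as bits, MSB first):
  row 0 [0000000]: (((0 AND NOT 0) AND (NOT 0 OR 0)) OR (0 AND (0 OR 0))) -> 0
  row 1 [0000001]: (((0 AND NOT 0) AND (NOT 0 OR 0)) OR (0 AND (0 OR 0))) -> 0
  row 2 [0000010]: (((0 AND NOT 0) AND (NOT 1 OR 0)) OR (0 AND (0 OR 0))) -> 0
  row 3 [0000011]: (((0 AND NOT 0) AND (NOT 1 OR 0)) OR (0 AND (0 OR 0))) -> 0
  row 4 [0000100]: (((0 AND NOT 0) AND (NOT 0 OR 0)) OR (0 AND (1 OR 0))) -> 0
  (every remaining row is evaluated the same way; all 128 results are listed next)
Full result column, 8 rows per line (x1,x2,x3,x4 fixed per line; x5,x6,x7 runs 000..111 left to right):
  rows 0-7 [x1,x2,x3,x4=0000]: 00000000  (ones: 0)
  rows 8-15 [x1,x2,x3,x4=0001]: 11111111  (ones: 8)
  rows 16-23 [x1,x2,x3,x4=0010]: 11001100  (ones: 4)
  rows 24-31 [x1,x2,x3,x4=0011]: 11111111  (ones: 8)
  rows 32-39 [x1,x2,x3,x4=0100]: 00000000  (ones: 0)
  rows 40-47 [x1,x2,x3,x4=0101]: 11111111  (ones: 8)
  rows 48-55 [x1,x2,x3,x4=0110]: 11111111  (ones: 8)
  rows 56-63 [x1,x2,x3,x4=0111]: 11111111  (ones: 8)
  rows 64-71 [x1,x2,x3,x4=1000]: 00000000  (ones: 0)
  rows 72-79 [x1,x2,x3,x4=1001]: 11111111  (ones: 8)
  rows 80-87 [x1,x2,x3,x4=1010]: 11001100  (ones: 4)
  rows 88-95 [x1,x2,x3,x4=1011]: 11111111  (ones: 8)
  rows 96-103 [x1,x2,x3,x4=1100]: 00000000  (ones: 0)
  rows 104-111 [x1,x2,x3,x4=1101]: 11111111  (ones: 8)
  rows 112-119 [x1,x2,x3,x4=1110]: 11111111  (ones: 8)
  rows 120-127 [x1,x2,x3,x4=1111]: 11111111  (ones: 8)
Count of 1-rows = 0+8+4+8+0+8+8+8+0+8+4+8+0+8+8+8 = 88

88


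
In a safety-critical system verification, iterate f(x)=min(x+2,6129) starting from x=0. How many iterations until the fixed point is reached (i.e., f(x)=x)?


Step 1: x=0, cap=6129, increment=2
Step 2: x grows by 2 each step until capped at 6129; fixed point is x=6129
Step 3: iterations = ceil(6129/2) = 3065

3065


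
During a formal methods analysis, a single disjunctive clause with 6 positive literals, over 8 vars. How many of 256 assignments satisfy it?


Step 1: Total=2^8=256
Step 2: Unsat when all 6 false: 2^2=4
Step 3: Sat=256-4=252

252


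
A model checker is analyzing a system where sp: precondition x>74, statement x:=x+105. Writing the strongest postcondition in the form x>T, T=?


Formula: sp(P, x:=E) = exists old_x. (x = E[old_x/x]) AND P[old_x/x] (old_x is the value of x before the assignment; eliminate old_x by solving x = E[old_x/x] for old_x)
Step 1: Precondition P: x>74, i.e. old_x > 74
Step 2: Assignment gives x = old_x + 105, so old_x = x - 105
Step 3: Substitute into P: x - 105 > 74
Step 4: Simplify: x > 74+105 = 179

179


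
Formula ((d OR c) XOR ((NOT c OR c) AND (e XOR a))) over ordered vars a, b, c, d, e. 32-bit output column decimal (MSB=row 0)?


Formula: ((d OR c) XOR ((NOT c OR c) AND (e XOR a))) over a, b, c, d, e (32 rows)
Evaluate each row (bits = a,b,c,d,e, MSB first):
  row 0 [00000]: ((0 OR 0) XOR ((NOT 0 OR 0) AND (0 XOR 0))) -> 0
  row 1 [00001]: ((0 OR 0) XOR ((NOT 0 OR 0) AND (1 XOR 0))) -> 1
  row 2 [00010]: ((1 OR 0) XOR ((NOT 0 OR 0) AND (0 XOR 0))) -> 1
  row 3 [00011]: ((1 OR 0) XOR ((NOT 0 OR 0) AND (1 XOR 0))) -> 0
  row 4 [00100]: ((0 OR 1) XOR ((NOT 1 OR 1) AND (0 XOR 0))) -> 1
  row 5 [00101]: ((0 OR 1) XOR ((NOT 1 OR 1) AND (1 XOR 0))) -> 0
  row 6 [00110]: ((1 OR 1) XOR ((NOT 1 OR 1) AND (0 XOR 0))) -> 1
  row 7 [00111]: ((1 OR 1) XOR ((NOT 1 OR 1) AND (1 XOR 0))) -> 0
  row 8 [01000]: ((0 OR 0) XOR ((NOT 0 OR 0) AND (0 XOR 0))) -> 0
  row 9 [01001]: ((0 OR 0) XOR ((NOT 0 OR 0) AND (1 XOR 0))) -> 1
  row 10 [01010]: ((1 OR 0) XOR ((NOT 0 OR 0) AND (0 XOR 0))) -> 1
  row 11 [01011]: ((1 OR 0) XOR ((NOT 0 OR 0) AND (1 XOR 0))) -> 0
  row 12 [01100]: ((0 OR 1) XOR ((NOT 1 OR 1) AND (0 XOR 0))) -> 1
  row 13 [01101]: ((0 OR 1) XOR ((NOT 1 OR 1) AND (1 XOR 0))) -> 0
  row 14 [01110]: ((1 OR 1) XOR ((NOT 1 OR 1) AND (0 XOR 0))) -> 1
  row 15 [01111]: ((1 OR 1) XOR ((NOT 1 OR 1) AND (1 XOR 0))) -> 0
  row 16 [10000]: ((0 OR 0) XOR ((NOT 0 OR 0) AND (0 XOR 1))) -> 1
  row 17 [10001]: ((0 OR 0) XOR ((NOT 0 OR 0) AND (1 XOR 1))) -> 0
  row 18 [10010]: ((1 OR 0) XOR ((NOT 0 OR 0) AND (0 XOR 1))) -> 0
  row 19 [10011]: ((1 OR 0) XOR ((NOT 0 OR 0) AND (1 XOR 1))) -> 1
  row 20 [10100]: ((0 OR 1) XOR ((NOT 1 OR 1) AND (0 XOR 1))) -> 0
  row 21 [10101]: ((0 OR 1) XOR ((NOT 1 OR 1) AND (1 XOR 1))) -> 1
  row 22 [10110]: ((1 OR 1) XOR ((NOT 1 OR 1) AND (0 XOR 1))) -> 0
  row 23 [10111]: ((1 OR 1) XOR ((NOT 1 OR 1) AND (1 XOR 1))) -> 1
  row 24 [11000]: ((0 OR 0) XOR ((NOT 0 OR 0) AND (0 XOR 1))) -> 1
  row 25 [11001]: ((0 OR 0) XOR ((NOT 0 OR 0) AND (1 XOR 1))) -> 0
  row 26 [11010]: ((1 OR 0) XOR ((NOT 0 OR 0) AND (0 XOR 1))) -> 0
  row 27 [11011]: ((1 OR 0) XOR ((NOT 0 OR 0) AND (1 XOR 1))) -> 1
  row 28 [11100]: ((0 OR 1) XOR ((NOT 1 OR 1) AND (0 XOR 1))) -> 0
  row 29 [11101]: ((0 OR 1) XOR ((NOT 1 OR 1) AND (1 XOR 1))) -> 1
  row 30 [11110]: ((1 OR 1) XOR ((NOT 1 OR 1) AND (0 XOR 1))) -> 0
  row 31 [11111]: ((1 OR 1) XOR ((NOT 1 OR 1) AND (1 XOR 1))) -> 1
Full result column, 4 rows per line (a,b,c fixed per line; d,e runs 00..11 left to right):
  rows 0-3 [a,b,c=000]: 0110  = hex 6
  rows 4-7 [a,b,c=001]: 1010  = hex A
  rows 8-11 [a,b,c=010]: 0110  = hex 6
  rows 12-15 [a,b,c=011]: 1010  = hex A
  rows 16-19 [a,b,c=100]: 1001  = hex 9
  rows 20-23 [a,b,c=101]: 0101  = hex 5
  rows 24-27 [a,b,c=110]: 1001  = hex 9
  rows 28-31 [a,b,c=111]: 0101  = hex 5
Output column (row 0 .. row 31) = 01101010011010101001010110010101
Output column grouped in 4s = 0110 1010 0110 1010 1001 0101 1001 0101 = 0x6A6A9595
Convert to decimal digit by digit (value = value*16 + digit):
  6 -> 6
  6*16 + 10 (A) = 106
  106*16 + 6 = 1702
  1702*16 + 10 (A) = 27242
  27242*16 + 9 = 435881
  435881*16 + 5 = 6974101
  6974101*16 + 9 = 111585625
  111585625*16 + 5 = 1785370005
Decimal = 1785370005

1785370005


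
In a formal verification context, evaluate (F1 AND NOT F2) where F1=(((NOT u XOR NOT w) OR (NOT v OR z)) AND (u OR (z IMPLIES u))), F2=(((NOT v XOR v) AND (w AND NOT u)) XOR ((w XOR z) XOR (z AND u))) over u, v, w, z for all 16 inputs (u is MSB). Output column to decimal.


F1 = (((NOT u XOR NOT w) OR (NOT v OR z)) AND (u OR (z IMPLIES u)))
F2 = (((NOT v XOR v) AND (w AND NOT u)) XOR ((w XOR z) XOR (z AND u)))
Counterexample to F1=>F2 is where F1=1 and F2=0.
Evaluate each row (bits = u,v,w,z, MSB first):
  row 0 [0000]: F1=1 F2=0 -> F1&~F2 -> 1
  row 1 [0001]: F1=0 F2=1 -> F1&~F2 -> 0
  row 2 [0010]: F1=1 F2=0 -> F1&~F2 -> 1
  row 3 [0011]: F1=0 F2=1 -> F1&~F2 -> 0
  row 4 [0100]: F1=0 F2=0 -> F1&~F2 -> 0
  row 5 [0101]: F1=0 F2=1 -> F1&~F2 -> 0
  row 6 [0110]: F1=1 F2=0 -> F1&~F2 -> 1
  row 7 [0111]: F1=0 F2=1 -> F1&~F2 -> 0
  row 8 [1000]: F1=1 F2=0 -> F1&~F2 -> 1
  row 9 [1001]: F1=1 F2=0 -> F1&~F2 -> 1
  row 10 [1010]: F1=1 F2=1 -> F1&~F2 -> 0
  row 11 [1011]: F1=1 F2=1 -> F1&~F2 -> 0
  row 12 [1100]: F1=1 F2=0 -> F1&~F2 -> 1
  row 13 [1101]: F1=1 F2=0 -> F1&~F2 -> 1
  row 14 [1110]: F1=0 F2=1 -> F1&~F2 -> 0
  row 15 [1111]: F1=1 F2=1 -> F1&~F2 -> 0
Full result column, 4 rows per line (u,v fixed per line; w,z runs 00..11 left to right):
  rows 0-3 [u,v=00]: 1010  = hex A
  rows 4-7 [u,v=01]: 0010  = hex 2
  rows 8-11 [u,v=10]: 1100  = hex C
  rows 12-15 [u,v=11]: 1100  = hex C
Counterexample vector (row 0 .. row 15) = 1010001011001100
Output column grouped in 4s = 1010 0010 1100 1100 = 0xA2CC
Convert to decimal digit by digit (value = value*16 + digit):
  A -> 10
  10*16 + 2 = 162
  162*16 + 12 (C) = 2604
  2604*16 + 12 (C) = 41676
Decimal = 41676

41676


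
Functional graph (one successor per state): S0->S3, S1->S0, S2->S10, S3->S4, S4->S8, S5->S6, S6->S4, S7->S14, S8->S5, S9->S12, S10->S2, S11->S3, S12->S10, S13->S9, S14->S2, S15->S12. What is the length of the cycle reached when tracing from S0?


Trace from S0 until a state repeats:
  S0 -> S3 -> S4 -> S8 -> S5 -> S6 -> S4
S4 first seen at step 2, revisited at step 6.
Cycle length = 6 - 2 = 4

4


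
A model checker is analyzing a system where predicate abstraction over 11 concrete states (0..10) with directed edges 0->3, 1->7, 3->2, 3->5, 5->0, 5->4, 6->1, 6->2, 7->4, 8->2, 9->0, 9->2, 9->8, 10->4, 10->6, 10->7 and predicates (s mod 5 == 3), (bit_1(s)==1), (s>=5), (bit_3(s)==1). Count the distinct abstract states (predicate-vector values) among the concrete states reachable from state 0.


BFS from 0:
Concrete reachable: {0, 2, 3, 4, 5}
Abstract via predicates (s mod 5 == 3), (bit_1(s)==1), (s>=5), (bit_3(s)==1):
  (0,0,0,0) <- {0, 4}
  (0,0,1,0) <- {5}
  (0,1,0,0) <- {2}
  (1,1,0,0) <- {3}
Distinct abstract states = 4

4


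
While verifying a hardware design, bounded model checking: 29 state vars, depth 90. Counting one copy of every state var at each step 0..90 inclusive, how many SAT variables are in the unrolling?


BMC unrolls to depth k, creating one copy of each state var for steps 0..k.
Step count = 90 + 1 = 91 (steps 0 through 90)
Vars per step = 29
Total = 29 * 91 = 2639

2639


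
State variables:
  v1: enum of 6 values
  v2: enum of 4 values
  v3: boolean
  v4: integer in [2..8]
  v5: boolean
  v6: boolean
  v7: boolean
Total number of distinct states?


State space = product of domain sizes of all variables.
Domain sizes:
  v1 (enum of 6 values): 6
  v2 (enum of 4 values): 4
  v3 (boolean): 2
  v4 (integer in [2..8]): 7
  v5 (boolean): 2
  v6 (boolean): 2
  v7 (boolean): 2
Product = 6 * 4 * 2 * 7 * 2 * 2 * 2 = 2688

2688


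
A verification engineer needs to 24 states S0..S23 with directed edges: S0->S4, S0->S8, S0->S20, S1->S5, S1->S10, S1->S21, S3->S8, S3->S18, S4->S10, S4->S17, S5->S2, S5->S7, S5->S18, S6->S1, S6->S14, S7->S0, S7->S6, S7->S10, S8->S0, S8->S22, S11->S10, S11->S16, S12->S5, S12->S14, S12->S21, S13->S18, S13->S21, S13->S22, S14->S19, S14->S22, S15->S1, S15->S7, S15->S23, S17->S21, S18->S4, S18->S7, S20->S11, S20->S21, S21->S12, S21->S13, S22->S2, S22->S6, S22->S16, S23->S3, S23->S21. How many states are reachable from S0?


BFS from S0:
  layer 0: {S0}
  layer 1: {S4, S8, S20}
  layer 2: {S10, S11, S17, S21, S22}
  layer 3: {S2, S6, S12, S13, S16}
  layer 4: {S1, S5, S14, S18}
  layer 5: {S7, S19}
Reachable set: {S0, S1, S2, S4, S5, S6, S7, S8, S10, S11, S12, S13, S14, S16, S17, S18, S19, S20, S21, S22}
Count = 20

20


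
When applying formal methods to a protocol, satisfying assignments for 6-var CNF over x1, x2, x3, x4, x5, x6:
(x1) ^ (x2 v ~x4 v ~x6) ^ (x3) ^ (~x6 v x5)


CNF with 4 clauses over 6 vars (64 assignments).
An assignment satisfies CNF iff every clause has >=1 true literal.
Check each row (bits = x1,x2,x3,x4,x5,x6; clause T/F shown):
  row 0 [000000]: clauses=FTFT -> 0
  row 1 [000001]: clauses=FTFF -> 0
  row 2 [000010]: clauses=FTFT -> 0
  row 3 [000011]: clauses=FTFT -> 0
  row 4 [000100]: clauses=FTFT -> 0
  (every remaining row is evaluated the same way; all 64 results are listed next)
Full result column, 8 rows per line (x1,x2,x3 fixed per line; x4,x5,x6 runs 000..111 left to right):
  rows 0-7 [x1,x2,x3=000]: 00000000  (ones: 0)
  rows 8-15 [x1,x2,x3=001]: 00000000  (ones: 0)
  rows 16-23 [x1,x2,x3=010]: 00000000  (ones: 0)
  rows 24-31 [x1,x2,x3=011]: 00000000  (ones: 0)
  rows 32-39 [x1,x2,x3=100]: 00000000  (ones: 0)
  rows 40-47 [x1,x2,x3=101]: 10111010  (ones: 5)
  rows 48-55 [x1,x2,x3=110]: 00000000  (ones: 0)
  rows 56-63 [x1,x2,x3=111]: 10111011  (ones: 6)
Satisfying assignments = 0+0+0+0+0+5+0+6 = 11

11


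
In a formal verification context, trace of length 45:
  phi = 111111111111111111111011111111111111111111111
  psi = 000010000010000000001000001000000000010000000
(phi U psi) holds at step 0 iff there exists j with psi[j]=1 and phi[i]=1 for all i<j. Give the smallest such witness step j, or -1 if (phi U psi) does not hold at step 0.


(phi U psi) at 0: need smallest j with psi[j]=1 and phi[i]=1 for all i in [0,j).
Scan from step 0:
  step 0: phi=1, psi=0 -> continue
  step 1: phi=1, psi=0 -> continue
  step 2: phi=1, psi=0 -> continue
  step 3: phi=1, psi=0 -> continue
  step 4: psi=1 and phi held for [0,4) -> witness found
Witness step = 4

4


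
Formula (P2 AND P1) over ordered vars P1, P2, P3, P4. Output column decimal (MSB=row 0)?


Formula: (P2 AND P1) over P1, P2, P3, P4 (16 rows)
Evaluate each row (bits = P1,P2,P3,P4, MSB first):
  row 0 [0000]: (0 AND 0) -> 0
  row 1 [0001]: (0 AND 0) -> 0
  row 2 [0010]: (0 AND 0) -> 0
  row 3 [0011]: (0 AND 0) -> 0
  row 4 [0100]: (1 AND 0) -> 0
  row 5 [0101]: (1 AND 0) -> 0
  row 6 [0110]: (1 AND 0) -> 0
  row 7 [0111]: (1 AND 0) -> 0
  row 8 [1000]: (0 AND 1) -> 0
  row 9 [1001]: (0 AND 1) -> 0
  row 10 [1010]: (0 AND 1) -> 0
  row 11 [1011]: (0 AND 1) -> 0
  row 12 [1100]: (1 AND 1) -> 1
  row 13 [1101]: (1 AND 1) -> 1
  row 14 [1110]: (1 AND 1) -> 1
  row 15 [1111]: (1 AND 1) -> 1
Full result column, 4 rows per line (P1,P2 fixed per line; P3,P4 runs 00..11 left to right):
  rows 0-3 [P1,P2=00]: 0000  = hex 0
  rows 4-7 [P1,P2=01]: 0000  = hex 0
  rows 8-11 [P1,P2=10]: 0000  = hex 0
  rows 12-15 [P1,P2=11]: 1111  = hex F
Output column (row 0 .. row 15) = 0000000000001111
Output column grouped in 4s = 0000 0000 0000 1111 = 0x000F
Convert to decimal digit by digit (value = value*16 + digit):
  0 -> 0
  0*16 + 0 = 0
  0*16 + 0 = 0
  0*16 + 15 (F) = 15
Decimal = 15

15


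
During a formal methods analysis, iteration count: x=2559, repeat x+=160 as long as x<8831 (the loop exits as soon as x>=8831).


Step 1: x goes from 2559 toward 8831 by 160; the body runs while x<8831, so iterations = ceil((bound-start)/step)
Step 2: Distance=6272
Step 3: ceil(6272/160)=40

40


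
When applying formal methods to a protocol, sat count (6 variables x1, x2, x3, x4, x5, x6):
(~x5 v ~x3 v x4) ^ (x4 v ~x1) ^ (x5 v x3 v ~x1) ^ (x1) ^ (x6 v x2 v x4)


CNF with 5 clauses over 6 vars (64 assignments).
An assignment satisfies CNF iff every clause has >=1 true literal.
Check each row (bits = x1,x2,x3,x4,x5,x6; clause T/F shown):
  row 0 [000000]: clauses=TTTFF -> 0
  row 1 [000001]: clauses=TTTFT -> 0
  row 2 [000010]: clauses=TTTFF -> 0
  row 3 [000011]: clauses=TTTFT -> 0
  row 4 [000100]: clauses=TTTFT -> 0
  (every remaining row is evaluated the same way; all 64 results are listed next)
Full result column, 8 rows per line (x1,x2,x3 fixed per line; x4,x5,x6 runs 000..111 left to right):
  rows 0-7 [x1,x2,x3=000]: 00000000  (ones: 0)
  rows 8-15 [x1,x2,x3=001]: 00000000  (ones: 0)
  rows 16-23 [x1,x2,x3=010]: 00000000  (ones: 0)
  rows 24-31 [x1,x2,x3=011]: 00000000  (ones: 0)
  rows 32-39 [x1,x2,x3=100]: 00000011  (ones: 2)
  rows 40-47 [x1,x2,x3=101]: 00001111  (ones: 4)
  rows 48-55 [x1,x2,x3=110]: 00000011  (ones: 2)
  rows 56-63 [x1,x2,x3=111]: 00001111  (ones: 4)
Satisfying assignments = 0+0+0+0+2+4+2+4 = 12

12


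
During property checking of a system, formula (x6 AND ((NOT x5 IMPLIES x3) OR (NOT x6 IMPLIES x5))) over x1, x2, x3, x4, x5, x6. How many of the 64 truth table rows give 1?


Formula: (x6 AND ((NOT x5 IMPLIES x3) OR (NOT x6 IMPLIES x5))) over 6 vars (64 rows)
Evaluate each row (x1, x2, x3, x4, x5, x6 as bits, MSB first):
  row 0 [000000]: (0 AND ((NOT 0 IMPLIES 0) OR (NOT 0 IMPLIES 0))) -> 0
  row 1 [000001]: (1 AND ((NOT 0 IMPLIES 0) OR (NOT 1 IMPLIES 0))) -> 1
  row 2 [000010]: (0 AND ((NOT 1 IMPLIES 0) OR (NOT 0 IMPLIES 1))) -> 0
  row 3 [000011]: (1 AND ((NOT 1 IMPLIES 0) OR (NOT 1 IMPLIES 1))) -> 1
  row 4 [000100]: (0 AND ((NOT 0 IMPLIES 0) OR (NOT 0 IMPLIES 0))) -> 0
  (every remaining row is evaluated the same way; all 64 results are listed next)
Full result column, 8 rows per line (x1,x2,x3 fixed per line; x4,x5,x6 runs 000..111 left to right):
  rows 0-7 [x1,x2,x3=000]: 01010101  (ones: 4)
  rows 8-15 [x1,x2,x3=001]: 01010101  (ones: 4)
  rows 16-23 [x1,x2,x3=010]: 01010101  (ones: 4)
  rows 24-31 [x1,x2,x3=011]: 01010101  (ones: 4)
  rows 32-39 [x1,x2,x3=100]: 01010101  (ones: 4)
  rows 40-47 [x1,x2,x3=101]: 01010101  (ones: 4)
  rows 48-55 [x1,x2,x3=110]: 01010101  (ones: 4)
  rows 56-63 [x1,x2,x3=111]: 01010101  (ones: 4)
Count of 1-rows = 4+4+4+4+4+4+4+4 = 32

32


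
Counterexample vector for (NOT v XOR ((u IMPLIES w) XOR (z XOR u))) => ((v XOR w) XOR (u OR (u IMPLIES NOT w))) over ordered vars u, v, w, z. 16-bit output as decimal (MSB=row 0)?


F1 = (NOT v XOR ((u IMPLIES w) XOR (z XOR u)))
F2 = ((v XOR w) XOR (u OR (u IMPLIES NOT w)))
Counterexample to F1=>F2 is where F1=1 and F2=0.
Evaluate each row (bits = u,v,w,z, MSB first):
  row 0 [0000]: F1=0 F2=1 -> F1&~F2 -> 0
  row 1 [0001]: F1=1 F2=1 -> F1&~F2 -> 0
  row 2 [0010]: F1=0 F2=0 -> F1&~F2 -> 0
  row 3 [0011]: F1=1 F2=0 -> F1&~F2 -> 1
  row 4 [0100]: F1=1 F2=0 -> F1&~F2 -> 1
  row 5 [0101]: F1=0 F2=0 -> F1&~F2 -> 0
  row 6 [0110]: F1=1 F2=1 -> F1&~F2 -> 0
  row 7 [0111]: F1=0 F2=1 -> F1&~F2 -> 0
  row 8 [1000]: F1=0 F2=1 -> F1&~F2 -> 0
  row 9 [1001]: F1=1 F2=1 -> F1&~F2 -> 0
  row 10 [1010]: F1=1 F2=0 -> F1&~F2 -> 1
  row 11 [1011]: F1=0 F2=0 -> F1&~F2 -> 0
  row 12 [1100]: F1=1 F2=0 -> F1&~F2 -> 1
  row 13 [1101]: F1=0 F2=0 -> F1&~F2 -> 0
  row 14 [1110]: F1=0 F2=1 -> F1&~F2 -> 0
  row 15 [1111]: F1=1 F2=1 -> F1&~F2 -> 0
Full result column, 4 rows per line (u,v fixed per line; w,z runs 00..11 left to right):
  rows 0-3 [u,v=00]: 0001  = hex 1
  rows 4-7 [u,v=01]: 1000  = hex 8
  rows 8-11 [u,v=10]: 0010  = hex 2
  rows 12-15 [u,v=11]: 1000  = hex 8
Counterexample vector (row 0 .. row 15) = 0001100000101000
Output column grouped in 4s = 0001 1000 0010 1000 = 0x1828
Convert to decimal digit by digit (value = value*16 + digit):
  1 -> 1
  1*16 + 8 = 24
  24*16 + 2 = 386
  386*16 + 8 = 6184
Decimal = 6184

6184
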